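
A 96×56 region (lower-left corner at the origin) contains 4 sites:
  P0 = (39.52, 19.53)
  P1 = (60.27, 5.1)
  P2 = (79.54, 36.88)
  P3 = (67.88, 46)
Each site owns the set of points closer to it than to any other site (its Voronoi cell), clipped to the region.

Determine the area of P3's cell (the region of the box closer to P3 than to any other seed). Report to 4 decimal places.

1. box [0,96]×[0,56]: [(0, 0) (96, 0) (96, 56) (0, 56)]
2. ⊥bis P3·P0 via (53.7,32.765): [(84.2814, 0) (96, 0) (96, 56) (32.0135, 56)]  |A|=2119.7431
3. ⊥bis P3·P1 via (64.075,25.55): [(59.669, 26.3698) (96, 19.6099) (96, 56) (32.0135, 56)]  |A|=1609.0111
4. ⊥bis P3·P2 via (73.71,41.44): [(59.669, 26.3698) (61.6364, 26.0037) (85.0983, 56) (32.0135, 56)]  |A|=820.2577
5. canonical 4-gon: [(59.669, 26.3698) (61.6364, 26.0037) (85.0983, 56) (32.0135, 56)]
6. shoelace: 820.2577

Area of P3's cell: 820.2577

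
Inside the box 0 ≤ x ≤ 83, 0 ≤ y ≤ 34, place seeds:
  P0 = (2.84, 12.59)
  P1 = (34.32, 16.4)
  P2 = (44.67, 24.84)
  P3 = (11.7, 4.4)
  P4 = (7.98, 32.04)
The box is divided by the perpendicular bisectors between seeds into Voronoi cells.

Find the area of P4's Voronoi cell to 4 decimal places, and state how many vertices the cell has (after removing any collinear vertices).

1. box [0,83]×[0,34]: [(0, 0) (83, 0) (83, 34) (0, 34)]
2. ⊥bis P4·P0 via (5.41,22.315): [(0, 23.7447) (83, 1.8105) (83, 34) (0, 34)]  |A|=1761.4599
3. ⊥bis P4·P1 via (21.15,24.22): [(0, 23.7447) (18.0374, 18.978) (26.9571, 34) (0, 34)]  |A|=294.9648
4. ⊥bis P4·P2 via (26.325,28.44): [(0, 23.7447) (18.0374, 18.978) (26.9571, 34) (0, 34)]  |A|=294.9648
5. ⊥bis P4·P3 via (9.84,18.22): [(0, 23.7447) (17.1717, 19.2068) (18.2603, 19.3533) (26.9571, 34) (0, 34)]  |A|=294.7769
6. canonical 5-gon: [(0, 23.7447) (17.1717, 19.2068) (18.2603, 19.3533) (26.9571, 34) (0, 34)]
7. shoelace: 294.7769

Area of P4's cell: 294.7769 (5 vertices)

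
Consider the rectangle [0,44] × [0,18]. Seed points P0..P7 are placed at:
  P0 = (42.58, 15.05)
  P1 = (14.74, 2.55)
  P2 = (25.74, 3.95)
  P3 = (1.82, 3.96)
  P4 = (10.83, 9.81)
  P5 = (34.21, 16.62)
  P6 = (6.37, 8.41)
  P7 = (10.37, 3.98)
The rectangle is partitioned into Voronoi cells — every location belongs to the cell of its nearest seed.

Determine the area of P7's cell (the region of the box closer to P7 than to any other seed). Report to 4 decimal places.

Area of P7's cell: 40.4315

1. box [0,44]×[0,18]: [(0, 0) (44, 0) (44, 18) (0, 18)]
2. ⊥bis P7·P0 via (26.475,9.515): [(0, 0) (29.7451, 0) (23.5589, 18) (0, 18)]  |A|=479.7359
3. ⊥bis P7·P1 via (12.555,3.265): [(0, 0) (11.4866, 0) (17.3768, 18) (0, 18)]  |A|=259.7701
4. ⊥bis P7·P2 via (18.055,3.965): [(0, 0) (11.4866, 0) (17.3768, 18) (0, 18)]  |A|=259.7701
5. ⊥bis P7·P3 via (6.095,3.97): [(6.1043, 0) (11.4866, 0) (17.3768, 18) (6.0622, 18)]  |A|=150.2719
6. ⊥bis P7·P4 via (10.6,6.895): [(6.0873, 7.2511) (6.1043, 0) (11.4866, 0) (13.6637, 6.6533)]  |A|=45.3684
7. ⊥bis P7·P5 via (22.29,10.3): [(6.0873, 7.2511) (6.1043, 0) (11.4866, 0) (13.6637, 6.6533)]  |A|=45.3684
8. ⊥bis P7·P6 via (8.37,6.195): [(9.2622, 7.0006) (6.0946, 4.1405) (6.1043, 0) (11.4866, 0) (13.6637, 6.6533)]  |A|=40.4315
9. canonical 5-gon: [(9.2622, 7.0006) (6.0946, 4.1405) (6.1043, 0) (11.4866, 0) (13.6637, 6.6533)]
10. shoelace: 40.4315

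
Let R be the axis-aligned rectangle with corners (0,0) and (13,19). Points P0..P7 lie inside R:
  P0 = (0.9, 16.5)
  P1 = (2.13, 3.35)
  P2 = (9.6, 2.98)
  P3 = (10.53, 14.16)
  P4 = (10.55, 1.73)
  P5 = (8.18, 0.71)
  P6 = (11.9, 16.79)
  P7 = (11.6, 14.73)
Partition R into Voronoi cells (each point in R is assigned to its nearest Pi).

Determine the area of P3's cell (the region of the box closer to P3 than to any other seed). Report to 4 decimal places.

1. box [0,13]×[0,19]: [(0, 0) (13, 0) (13, 19) (0, 19)]
2. ⊥bis P3·P0 via (5.715,15.33): [(1.99, 0) (13, 0) (13, 19) (6.6068, 19)]  |A|=165.3311
3. ⊥bis P3·P1 via (6.33,8.755): [(4.4688, 10.2013) (13, 3.572) (13, 19) (6.6068, 19)]  |A|=93.9359
4. ⊥bis P3·P2 via (10.065,8.57): [(4.4688, 10.2013) (6.1489, 8.8958) (13, 8.3259) (13, 19) (6.6068, 19)]  |A|=77.6513
5. ⊥bis P3·P4 via (10.54,7.945): [(4.4688, 10.2013) (6.1489, 8.8958) (13, 8.3259) (13, 19) (6.6068, 19)]  |A|=77.6513
6. ⊥bis P3·P5 via (9.355,7.435): [(4.4688, 10.2013) (6.1489, 8.8958) (13, 8.3259) (13, 19) (6.6068, 19)]  |A|=77.6513
7. ⊥bis P3·P6 via (11.215,15.475): [(6.3642, 18.0018) (4.4688, 10.2013) (6.1489, 8.8958) (13, 8.3259) (13, 14.5452)]  |A|=59.6799
8. ⊥bis P3·P7 via (11.065,14.445): [(10.248, 15.9787) (6.3642, 18.0018) (4.4688, 10.2013) (6.1489, 8.8958) (13, 8.3259) (13, 10.8126)]  |A|=54.5439
9. canonical 6-gon: [(10.248, 15.9787) (6.3642, 18.0018) (4.4688, 10.2013) (6.1489, 8.8958) (13, 8.3259) (13, 10.8126)]
10. shoelace: 54.5439

Area of P3's cell: 54.5439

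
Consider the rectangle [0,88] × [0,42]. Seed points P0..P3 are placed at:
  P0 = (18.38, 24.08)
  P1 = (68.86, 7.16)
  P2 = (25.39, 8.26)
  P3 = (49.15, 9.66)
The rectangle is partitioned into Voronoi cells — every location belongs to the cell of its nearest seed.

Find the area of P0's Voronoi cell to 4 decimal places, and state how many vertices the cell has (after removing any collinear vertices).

1. box [0,88]×[0,42]: [(0, 0) (88, 0) (88, 42) (0, 42)]
2. ⊥bis P0·P1 via (43.62,15.62): [(0, 0) (38.3845, 0) (52.4621, 42) (0, 42)]  |A|=1907.7778
3. ⊥bis P0·P2 via (21.885,16.17): [(0, 6.4725) (47.6277, 27.5769) (52.4621, 42) (0, 42)]  |A|=1224.3803
4. ⊥bis P0·P3 via (33.765,16.87): [(0, 6.4725) (36.4645, 22.6303) (45.5419, 42) (0, 42)]  |A|=1088.8114
5. canonical 4-gon: [(0, 6.4725) (36.4645, 22.6303) (45.5419, 42) (0, 42)]
6. shoelace: 1088.8114

Area of P0's cell: 1088.8114 (4 vertices)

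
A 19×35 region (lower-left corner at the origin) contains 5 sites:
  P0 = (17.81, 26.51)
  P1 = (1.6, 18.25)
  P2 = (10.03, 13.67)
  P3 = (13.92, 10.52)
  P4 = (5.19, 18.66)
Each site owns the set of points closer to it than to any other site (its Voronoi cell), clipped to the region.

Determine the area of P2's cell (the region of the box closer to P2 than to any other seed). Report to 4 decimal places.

1. box [0,19]×[0,35]: [(0, 0) (19, 0) (19, 35) (0, 35)]
2. ⊥bis P2·P0 via (13.92,20.09): [(0, 28.5244) (0, 0) (19, 0) (19, 17.0119)]  |A|=432.5951
3. ⊥bis P2·P1 via (5.815,15.96): [(9.5104, 22.7618) (0, 5.2568) (0, 0) (19, 0) (19, 17.0119)]  |A|=321.9529
4. ⊥bis P2·P3 via (11.975,12.095): [(16.9583, 18.249) (9.5104, 22.7618) (0, 5.2568) (0, 0) (2.1808, 0)]  |A|=151.1201
5. ⊥bis P2·P4 via (7.61,16.165): [(16.9583, 18.249) (12.5269, 20.9341) (4.0508, 12.7128) (0, 5.2568) (0, 0) (2.1808, 0)]  |A|=130.9743
6. canonical 6-gon: [(16.9583, 18.249) (12.5269, 20.9341) (4.0508, 12.7128) (0, 5.2568) (0, 0) (2.1808, 0)]
7. shoelace: 130.9743

Area of P2's cell: 130.9743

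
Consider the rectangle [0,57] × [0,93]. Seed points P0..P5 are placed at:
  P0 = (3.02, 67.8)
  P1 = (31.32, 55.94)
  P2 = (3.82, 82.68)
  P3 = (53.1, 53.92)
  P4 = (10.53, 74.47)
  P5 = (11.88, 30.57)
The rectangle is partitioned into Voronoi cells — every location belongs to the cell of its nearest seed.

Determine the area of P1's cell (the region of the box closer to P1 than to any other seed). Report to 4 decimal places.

Area of P1's cell: 1015.2512

1. box [0,57]×[0,93]: [(0, 0) (57, 0) (57, 93) (0, 93)]
2. ⊥bis P1·P0 via (17.17,61.87): [(0, 20.8994) (0, 0) (57, 0) (57, 93) (30.216, 93)]  |A|=4211.7045
3. ⊥bis P1·P2 via (17.57,69.31): [(22.3467, 74.2224) (0, 20.8994) (0, 0) (57, 0) (57, 93) (40.6053, 93)]  |A|=4114.1617
4. ⊥bis P1·P3 via (42.21,54.93): [(22.3467, 74.2224) (0, 20.8994) (0, 0) (37.1155, 0) (45.7408, 93) (40.6053, 93)]  |A|=2665.9801
5. ⊥bis P1·P4 via (20.925,65.205): [(16.4755, 60.2128) (0, 20.8994) (0, 0) (37.1155, 0) (45.7408, 93) (45.6985, 93)]  |A|=2509.709
6. ⊥bis P1·P5 via (21.6,43.255): [(16.4755, 60.2128) (12.3418, 50.3492) (39.8315, 29.2849) (45.7408, 93) (45.6985, 93)]  |A|=1015.2512
7. canonical 5-gon: [(16.4755, 60.2128) (12.3418, 50.3492) (39.8315, 29.2849) (45.7408, 93) (45.6985, 93)]
8. shoelace: 1015.2512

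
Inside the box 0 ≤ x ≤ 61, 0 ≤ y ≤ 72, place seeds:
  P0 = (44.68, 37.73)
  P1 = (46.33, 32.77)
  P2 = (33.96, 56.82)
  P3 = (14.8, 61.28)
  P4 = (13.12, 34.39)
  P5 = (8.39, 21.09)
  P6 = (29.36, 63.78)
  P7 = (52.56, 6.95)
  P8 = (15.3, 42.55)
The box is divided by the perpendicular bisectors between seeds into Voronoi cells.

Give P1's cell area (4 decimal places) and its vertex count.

1. box [0,61]×[0,72]: [(0, 0) (61, 0) (61, 72) (0, 72)]
2. ⊥bis P1·P0 via (45.505,35.25): [(0, 20.1122) (0, 0) (61, 0) (61, 40.4046)]  |A|=1845.7635
3. ⊥bis P1·P2 via (40.145,44.795): [(0, 20.1122) (0, 0) (61, 0) (61, 40.4046)]  |A|=1845.7635
4. ⊥bis P1·P3 via (30.565,47.025): [(8.9102, 23.0763) (0, 13.2223) (0, 0) (61, 0) (61, 40.4046)]  |A|=1815.0683
5. ⊥bis P1·P4 via (29.725,33.58): [(29.5475, 29.9416) (28.087, 0) (61, 0) (61, 40.4046)]  |A|=1128.1464
6. ⊥bis P1·P5 via (27.36,26.93): [(29.5475, 29.9416) (29.1215, 21.2082) (35.6505, 0) (61, 0) (61, 40.4046)]  |A|=1047.9417
7. ⊥bis P1·P6 via (37.845,48.275): [(29.5475, 29.9416) (29.1215, 21.2082) (35.6505, 0) (61, 0) (61, 40.4046)]  |A|=1047.9417
8. ⊥bis P1·P7 via (49.445,19.86): [(29.5475, 29.9416) (29.1215, 21.2082) (30.9131, 15.3885) (61, 22.6481) (61, 40.4046)]  |A|=512.1913
9. ⊥bis P1·P8 via (30.815,37.66): [(29.5475, 29.9416) (29.1215, 21.2082) (30.9131, 15.3885) (61, 22.6481) (61, 40.4046)]  |A|=512.1913
10. canonical 5-gon: [(29.5475, 29.9416) (29.1215, 21.2082) (30.9131, 15.3885) (61, 22.6481) (61, 40.4046)]
11. shoelace: 512.1913

Area of P1's cell: 512.1913 (5 vertices)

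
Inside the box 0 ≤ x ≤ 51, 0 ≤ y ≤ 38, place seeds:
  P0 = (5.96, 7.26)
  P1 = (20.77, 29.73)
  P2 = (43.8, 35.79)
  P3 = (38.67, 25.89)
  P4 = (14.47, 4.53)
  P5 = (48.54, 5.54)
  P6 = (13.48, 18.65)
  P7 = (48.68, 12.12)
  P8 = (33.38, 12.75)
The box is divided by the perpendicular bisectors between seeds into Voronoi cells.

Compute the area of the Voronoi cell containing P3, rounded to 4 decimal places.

1. box [0,51]×[0,38]: [(0, 0) (51, 0) (51, 38) (0, 38)]
2. ⊥bis P3·P0 via (22.315,16.575): [(31.7553, 0) (51, 0) (51, 38) (10.1124, 38)]  |A|=1142.5141
3. ⊥bis P3·P1 via (29.72,27.81): [(25.9432, 10.2047) (31.7553, 0) (51, 0) (51, 38) (31.906, 38)]  |A|=839.6336
4. ⊥bis P3·P2 via (41.235,30.84): [(31.457, 35.9068) (25.9432, 10.2047) (31.7553, 0) (51, 0) (51, 25.78)]  |A|=700.2415
5. ⊥bis P3·P4 via (26.57,15.21): [(31.457, 35.9068) (26.9296, 14.8026) (39.995, 0) (51, 0) (51, 25.78)]  |A|=620.8623
6. ⊥bis P3·P5 via (43.605,15.715): [(31.457, 35.9068) (26.9296, 14.8026) (31.3644, 9.7782) (51, 19.3017) (51, 25.78)]  |A|=377.5581
7. ⊥bis P3·P6 via (26.075,22.27): [(31.457, 35.9068) (27.4816, 17.3759) (28.8449, 12.6326) (31.3644, 9.7782) (51, 19.3017) (51, 25.78)]  |A|=374.4947
8. ⊥bis P3·P7 via (43.675,19.005): [(31.457, 35.9068) (27.4816, 17.3759) (28.8449, 12.6326) (31.2151, 9.9473) (51, 24.3299) (51, 25.78)]  |A|=322.3814
9. ⊥bis P3·P8 via (36.025,19.32): [(31.457, 35.9068) (28.5447, 22.3315) (41.2273, 17.2256) (51, 24.3299) (51, 25.78)]  |A|=233.6775
10. canonical 5-gon: [(31.457, 35.9068) (28.5447, 22.3315) (41.2273, 17.2256) (51, 24.3299) (51, 25.78)]
11. shoelace: 233.6775

Area of P3's cell: 233.6775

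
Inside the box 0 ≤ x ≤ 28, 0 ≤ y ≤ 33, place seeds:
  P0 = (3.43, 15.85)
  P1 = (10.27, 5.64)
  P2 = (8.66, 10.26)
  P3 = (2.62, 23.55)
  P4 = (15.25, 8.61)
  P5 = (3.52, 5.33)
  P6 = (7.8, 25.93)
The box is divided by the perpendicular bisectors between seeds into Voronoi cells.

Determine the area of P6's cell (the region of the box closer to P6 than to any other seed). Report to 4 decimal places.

Area of P6's cell: 295.2367

1. box [0,28]×[0,33]: [(0, 0) (28, 0) (28, 33) (0, 33)]
2. ⊥bis P6·P0 via (5.615,20.89): [(0, 23.3243) (28, 11.1854) (28, 33) (0, 33)]  |A|=440.8646
3. ⊥bis P6·P1 via (9.035,15.785): [(0, 23.3243) (15.5586, 16.5791) (28, 18.0937) (28, 33) (0, 33)]  |A|=397.89
4. ⊥bis P6·P2 via (8.23,18.095): [(0, 23.3243) (11.6314, 18.2817) (28, 19.18) (28, 33) (0, 33)]  |A|=375.4344
5. ⊥bis P6·P3 via (5.21,24.74): [(7.3182, 20.1516) (11.6314, 18.2817) (28, 19.18) (28, 33) (1.4149, 33)]  |A|=330.9407
6. ⊥bis P6·P4 via (11.525,17.27): [(7.3182, 20.1516) (11.6314, 18.2817) (14.2054, 18.4229) (28, 24.3565) (28, 33) (1.4149, 33)]  |A|=295.2367
7. ⊥bis P6·P5 via (5.66,15.63): [(7.3182, 20.1516) (11.6314, 18.2817) (14.2054, 18.4229) (28, 24.3565) (28, 33) (1.4149, 33)]  |A|=295.2367
8. canonical 6-gon: [(7.3182, 20.1516) (11.6314, 18.2817) (14.2054, 18.4229) (28, 24.3565) (28, 33) (1.4149, 33)]
9. shoelace: 295.2367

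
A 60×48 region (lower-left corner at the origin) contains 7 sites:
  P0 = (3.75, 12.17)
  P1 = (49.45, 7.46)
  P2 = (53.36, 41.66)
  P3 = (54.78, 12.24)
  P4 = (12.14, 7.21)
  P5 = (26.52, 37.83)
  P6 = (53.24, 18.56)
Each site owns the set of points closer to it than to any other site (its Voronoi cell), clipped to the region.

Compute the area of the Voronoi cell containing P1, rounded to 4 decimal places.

1. box [0,60]×[0,48]: [(0, 0) (60, 0) (60, 48) (0, 48)]
2. ⊥bis P1·P0 via (26.6,9.815): [(25.5884, 0) (60, 0) (60, 48) (30.5355, 48)]  |A|=1533.0262
3. ⊥bis P1·P2 via (51.405,24.56): [(28.3908, 27.1912) (25.5884, 0) (60, 0) (60, 23.5774)]  |A|=840.4752
4. ⊥bis P1·P3 via (52.115,9.85): [(37.4969, 26.1501) (28.3908, 27.1912) (25.5884, 0) (60, 0) (60, 1.0577)]  |A|=587.0947
5. ⊥bis P1·P4 via (30.795,7.335): [(37.4969, 26.1501) (30.6637, 26.9313) (30.8441, 0) (60, 0) (60, 1.0577)]  |A|=485.0583
6. ⊥bis P1·P5 via (37.985,22.645): [(39.5683, 23.8404) (30.7291, 17.1667) (30.8441, 0) (60, 0) (60, 1.0577)]  |A|=434.6023
7. ⊥bis P1·P6 via (51.345,13.01): [(48.3702, 14.0257) (33.358, 19.1515) (30.7291, 17.1667) (30.8441, 0) (60, 0) (60, 1.0577)]  |A|=383.4909
8. canonical 6-gon: [(48.3702, 14.0257) (33.358, 19.1515) (30.7291, 17.1667) (30.8441, 0) (60, 0) (60, 1.0577)]
9. shoelace: 383.4909

Area of P1's cell: 383.4909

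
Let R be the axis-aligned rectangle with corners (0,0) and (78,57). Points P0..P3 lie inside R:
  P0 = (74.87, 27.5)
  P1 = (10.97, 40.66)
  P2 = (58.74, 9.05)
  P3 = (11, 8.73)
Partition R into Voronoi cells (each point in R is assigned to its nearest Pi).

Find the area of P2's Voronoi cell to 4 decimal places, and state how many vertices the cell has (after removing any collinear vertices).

Area of P2's cell: 1084.5588 (5 vertices)

1. box [0,78]×[0,57]: [(0, 0) (78, 0) (78, 57) (0, 57)]
2. ⊥bis P2·P0 via (66.805,18.275): [(0, 0) (78, 0) (78, 8.4877) (22.5101, 57) (0, 57)]  |A|=3100.0299
3. ⊥bis P2·P1 via (34.855,24.855): [(18.4081, 0) (78, 0) (78, 8.4877) (43.806, 38.382)]  |A|=1288.742
4. ⊥bis P2·P3 via (34.87,8.89): [(34.7639, 24.7173) (34.9296, 0) (78, 0) (78, 8.4877) (43.806, 38.382)]  |A|=1084.5588
5. canonical 5-gon: [(34.7639, 24.7173) (34.9296, 0) (78, 0) (78, 8.4877) (43.806, 38.382)]
6. shoelace: 1084.5588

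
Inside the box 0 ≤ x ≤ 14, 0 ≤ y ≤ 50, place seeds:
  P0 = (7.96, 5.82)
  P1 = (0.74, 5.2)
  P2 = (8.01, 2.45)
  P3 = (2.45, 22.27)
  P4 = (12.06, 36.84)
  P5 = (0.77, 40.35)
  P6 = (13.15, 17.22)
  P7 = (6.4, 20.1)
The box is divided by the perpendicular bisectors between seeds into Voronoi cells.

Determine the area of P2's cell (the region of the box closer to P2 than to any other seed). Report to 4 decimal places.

Area of P2's cell: 42.7257

1. box [0,14]×[0,50]: [(0, 0) (14, 0) (14, 50) (0, 50)]
2. ⊥bis P2·P0 via (7.985,4.135): [(0, 4.0165) (0, 0) (14, 0) (14, 4.2242)]  |A|=57.6854
3. ⊥bis P2·P1 via (4.375,3.825): [(4.4725, 4.0829) (2.9281, 0) (14, 0) (14, 4.2242)]  |A|=42.7257
4. ⊥bis P2·P3 via (5.23,12.36): [(4.4725, 4.0829) (2.9281, 0) (14, 0) (14, 4.2242)]  |A|=42.7257
5. ⊥bis P2·P4 via (10.035,19.645): [(4.4725, 4.0829) (2.9281, 0) (14, 0) (14, 4.2242)]  |A|=42.7257
6. ⊥bis P2·P5 via (4.39,21.4): [(4.4725, 4.0829) (2.9281, 0) (14, 0) (14, 4.2242)]  |A|=42.7257
7. ⊥bis P2·P6 via (10.58,9.835): [(4.4725, 4.0829) (2.9281, 0) (14, 0) (14, 4.2242)]  |A|=42.7257
8. ⊥bis P2·P7 via (7.205,11.275): [(4.4725, 4.0829) (2.9281, 0) (14, 0) (14, 4.2242)]  |A|=42.7257
9. canonical 4-gon: [(4.4725, 4.0829) (2.9281, 0) (14, 0) (14, 4.2242)]
10. shoelace: 42.7257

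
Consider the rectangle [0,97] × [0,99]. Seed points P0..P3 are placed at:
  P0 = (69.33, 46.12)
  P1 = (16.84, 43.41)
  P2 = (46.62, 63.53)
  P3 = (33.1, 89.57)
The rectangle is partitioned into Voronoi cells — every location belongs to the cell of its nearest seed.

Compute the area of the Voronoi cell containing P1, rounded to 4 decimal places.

Area of P1's cell: 2722.9449

1. box [0,97]×[0,99]: [(0, 0) (97, 0) (97, 99) (0, 99)]
2. ⊥bis P1·P0 via (43.085,44.765): [(0, 0) (45.3962, 0) (40.2849, 99) (0, 99)]  |A|=4241.2132
3. ⊥bis P1·P2 via (31.73,53.47): [(0, 0) (45.3962, 0) (43.5379, 35.9929) (0.969, 99) (0, 99)]  |A|=3002.6216
4. ⊥bis P1·P3 via (24.97,66.49): [(0, 75.2858) (0, 0) (45.3962, 0) (43.5379, 35.9929) (22.2973, 67.4314)]  |A|=2722.9449
5. canonical 5-gon: [(0, 75.2858) (0, 0) (45.3962, 0) (43.5379, 35.9929) (22.2973, 67.4314)]
6. shoelace: 2722.9449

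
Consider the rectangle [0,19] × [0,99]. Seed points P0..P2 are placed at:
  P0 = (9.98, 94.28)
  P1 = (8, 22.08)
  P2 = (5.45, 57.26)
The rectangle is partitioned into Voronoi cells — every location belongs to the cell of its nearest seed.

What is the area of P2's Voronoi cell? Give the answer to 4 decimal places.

Area of P2's cell: 677.9282

1. box [0,19]×[0,99]: [(0, 0) (19, 0) (19, 99) (0, 99)]
2. ⊥bis P2·P0 via (7.715,75.77): [(0, 76.7141) (0, 0) (19, 0) (19, 74.3891)]  |A|=1435.4799
3. ⊥bis P2·P1 via (6.725,39.67): [(0, 76.7141) (0, 39.1825) (19, 40.5597) (19, 74.3891)]  |A|=677.9282
4. canonical 4-gon: [(0, 76.7141) (0, 39.1825) (19, 40.5597) (19, 74.3891)]
5. shoelace: 677.9282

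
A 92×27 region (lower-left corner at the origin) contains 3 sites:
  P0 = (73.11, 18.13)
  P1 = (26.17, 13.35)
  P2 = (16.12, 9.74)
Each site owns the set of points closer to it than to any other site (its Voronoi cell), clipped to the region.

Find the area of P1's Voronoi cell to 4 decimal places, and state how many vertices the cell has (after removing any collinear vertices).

1. box [0,92]×[0,27]: [(0, 0) (92, 0) (92, 27) (0, 27)]
2. ⊥bis P1·P0 via (49.64,15.74): [(0, 0) (51.2428, 0) (48.4934, 27) (0, 27)]  |A|=1346.4388
3. ⊥bis P1·P2 via (21.145,11.545): [(25.292, 0) (51.2428, 0) (48.4934, 27) (15.5935, 27)]  |A|=794.4844
4. canonical 4-gon: [(25.292, 0) (51.2428, 0) (48.4934, 27) (15.5935, 27)]
5. shoelace: 794.4844

Area of P1's cell: 794.4844 (4 vertices)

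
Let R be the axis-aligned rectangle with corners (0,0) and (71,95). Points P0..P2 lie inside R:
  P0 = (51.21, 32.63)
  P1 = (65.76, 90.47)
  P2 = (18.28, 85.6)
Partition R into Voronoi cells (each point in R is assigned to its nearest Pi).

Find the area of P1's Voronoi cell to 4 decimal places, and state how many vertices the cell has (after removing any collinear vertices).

Area of P1's cell: 931.1907 (4 vertices)

1. box [0,71]×[0,95]: [(0, 0) (71, 0) (71, 95) (0, 95)]
2. ⊥bis P1·P0 via (58.485,61.55): [(0, 76.2623) (71, 58.4018) (71, 95) (0, 95)]  |A|=1964.4269
3. ⊥bis P1·P2 via (42.02,88.035): [(44.3724, 65.1001) (71, 58.4018) (71, 95) (41.3056, 95)]  |A|=931.1907
4. canonical 4-gon: [(44.3724, 65.1001) (71, 58.4018) (71, 95) (41.3056, 95)]
5. shoelace: 931.1907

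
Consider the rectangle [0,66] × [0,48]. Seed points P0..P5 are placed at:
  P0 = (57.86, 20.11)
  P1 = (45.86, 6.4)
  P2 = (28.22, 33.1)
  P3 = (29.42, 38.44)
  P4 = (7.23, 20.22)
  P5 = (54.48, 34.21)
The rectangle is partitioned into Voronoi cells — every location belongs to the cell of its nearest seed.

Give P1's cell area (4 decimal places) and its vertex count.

Area of P1's cell: 581.3516 (5 vertices)

1. box [0,66]×[0,48]: [(0, 0) (66, 0) (66, 48) (0, 48)]
2. ⊥bis P1·P0 via (51.86,13.255): [(0, 0) (66, 0) (66, 0.8786) (12.1638, 48) (0, 48)]  |A|=1899.5832
3. ⊥bis P1·P2 via (37.04,19.75): [(7.1463, 0) (66, 0) (66, 0.8786) (41.2566, 22.5358)]  |A|=674.0288
4. ⊥bis P1·P3 via (37.64,22.42): [(7.1463, 0) (66, 0) (66, 0.8786) (41.2566, 22.5358)]  |A|=674.0288
5. ⊥bis P1·P4 via (26.545,13.31): [(26.3137, 12.6634) (21.7833, 0) (66, 0) (66, 0.8786) (41.2566, 22.5358)]  |A|=581.3516
6. ⊥bis P1·P5 via (50.17,20.305): [(26.3137, 12.6634) (21.7833, 0) (66, 0) (66, 0.8786) (41.2566, 22.5358)]  |A|=581.3516
7. canonical 5-gon: [(26.3137, 12.6634) (21.7833, 0) (66, 0) (66, 0.8786) (41.2566, 22.5358)]
8. shoelace: 581.3516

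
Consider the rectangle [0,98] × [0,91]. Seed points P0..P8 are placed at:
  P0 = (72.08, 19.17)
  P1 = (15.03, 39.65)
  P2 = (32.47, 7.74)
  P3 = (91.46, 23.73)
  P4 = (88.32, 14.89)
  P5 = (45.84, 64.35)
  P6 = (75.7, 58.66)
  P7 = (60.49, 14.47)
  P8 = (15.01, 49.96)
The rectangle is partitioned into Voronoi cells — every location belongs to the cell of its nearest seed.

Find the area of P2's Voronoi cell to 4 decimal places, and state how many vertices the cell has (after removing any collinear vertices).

1. box [0,98]×[0,91]: [(0, 0) (98, 0) (98, 91) (0, 91)]
2. ⊥bis P2·P0 via (52.275,13.455): [(0, 0) (56.1576, 0) (29.8983, 91) (0, 91)]  |A|=3915.5464
3. ⊥bis P2·P1 via (23.75,23.695): [(0, 10.7147) (0, 0) (56.1576, 0) (45.8368, 35.7662)]  |A|=1249.8385
4. ⊥bis P2·P3 via (61.965,15.735): [(0, 10.7147) (0, 0) (56.1576, 0) (45.8368, 35.7662)]  |A|=1249.8385
5. ⊥bis P2·P4 via (60.395,11.315): [(0, 10.7147) (0, 0) (56.1576, 0) (45.8368, 35.7662)]  |A|=1249.8385
6. ⊥bis P2·P5 via (39.155,36.045): [(44.1767, 34.859) (0, 10.7147) (0, 0) (56.1576, 0) (46.2392, 34.3719)]  |A|=1248.4986
7. ⊥bis P2·P6 via (54.085,33.2): [(44.1767, 34.859) (0, 10.7147) (0, 0) (56.1576, 0) (46.2392, 34.3719)]  |A|=1248.4986
8. ⊥bis P2·P7 via (46.48,11.105): [(41.1694, 33.2154) (0, 10.7147) (0, 0) (49.1473, 0)]  |A|=1036.7817
9. ⊥bis P2·P8 via (23.74,28.85): [(41.1694, 33.2154) (0, 10.7147) (0, 0) (49.1473, 0)]  |A|=1036.7817
10. canonical 4-gon: [(41.1694, 33.2154) (0, 10.7147) (0, 0) (49.1473, 0)]
11. shoelace: 1036.7817

Area of P2's cell: 1036.7817 (4 vertices)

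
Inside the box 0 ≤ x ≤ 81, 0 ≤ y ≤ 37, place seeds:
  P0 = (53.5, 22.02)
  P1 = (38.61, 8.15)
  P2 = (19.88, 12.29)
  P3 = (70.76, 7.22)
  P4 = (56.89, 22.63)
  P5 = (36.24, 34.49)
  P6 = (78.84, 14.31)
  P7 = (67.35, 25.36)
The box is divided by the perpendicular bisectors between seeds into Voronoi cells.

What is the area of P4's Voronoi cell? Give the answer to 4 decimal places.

Area of P4's cell: 176.4534

1. box [0,81]×[0,37]: [(0, 0) (81, 0) (81, 37) (0, 37)]
2. ⊥bis P4·P0 via (55.195,22.325): [(59.2122, 0) (81, 0) (81, 37) (52.5544, 37)]  |A|=929.3188
3. ⊥bis P4·P1 via (47.75,15.39): [(58.998, 1.1901) (59.9408, 0) (81, 0) (81, 37) (52.5544, 37)]  |A|=928.8853
4. ⊥bis P4·P2 via (38.385,17.46): [(58.998, 1.1901) (59.9408, 0) (81, 0) (81, 37) (52.5544, 37)]  |A|=928.8853
5. ⊥bis P4·P3 via (63.825,14.925): [(57.5438, 9.2716) (81, 30.3836) (81, 37) (52.5544, 37)]  |A|=471.974
6. ⊥bis P4·P5 via (46.565,28.56): [(57.5438, 9.2716) (81, 30.3836) (81, 37) (52.5544, 37)]  |A|=471.974
7. ⊥bis P4·P6 via (67.865,18.47): [(57.5438, 9.2716) (67.9175, 18.6085) (74.8887, 37) (52.5544, 37)]  |A|=372.4964
8. ⊥bis P4·P7 via (62.12,23.995): [(57.5438, 9.2716) (64.3612, 15.4077) (58.7258, 37) (52.5544, 37)]  |A|=176.4534
9. canonical 4-gon: [(57.5438, 9.2716) (64.3612, 15.4077) (58.7258, 37) (52.5544, 37)]
10. shoelace: 176.4534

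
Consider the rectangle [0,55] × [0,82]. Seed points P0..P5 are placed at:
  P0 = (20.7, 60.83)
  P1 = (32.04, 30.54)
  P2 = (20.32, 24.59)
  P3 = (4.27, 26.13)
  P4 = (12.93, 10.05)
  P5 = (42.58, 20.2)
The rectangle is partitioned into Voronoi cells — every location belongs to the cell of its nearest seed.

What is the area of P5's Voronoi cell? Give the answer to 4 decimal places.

1. box [0,55]×[0,82]: [(0, 0) (55, 0) (55, 82) (0, 82)]
2. ⊥bis P5·P0 via (31.64,40.515): [(0, 23.4763) (0, 0) (55, 0) (55, 53.0948)]  |A|=2105.7044
3. ⊥bis P5·P1 via (37.31,25.37): [(12.4214, 0) (55, 0) (55, 43.4022)]  |A|=924.0016
4. ⊥bis P5·P2 via (31.45,22.395): [(30.7099, 18.6422) (27.0334, 0) (55, 0) (55, 43.4022)]  |A|=787.8017
5. ⊥bis P5·P3 via (23.425,23.165): [(30.7099, 18.6422) (27.0334, 0) (55, 0) (55, 43.4022)]  |A|=787.8017
6. ⊥bis P5·P4 via (27.755,15.125): [(30.7099, 18.6422) (29.1897, 10.9339) (32.9327, 0) (55, 0) (55, 43.4022)]  |A|=755.5503
7. canonical 5-gon: [(30.7099, 18.6422) (29.1897, 10.9339) (32.9327, 0) (55, 0) (55, 43.4022)]
8. shoelace: 755.5503

Area of P5's cell: 755.5503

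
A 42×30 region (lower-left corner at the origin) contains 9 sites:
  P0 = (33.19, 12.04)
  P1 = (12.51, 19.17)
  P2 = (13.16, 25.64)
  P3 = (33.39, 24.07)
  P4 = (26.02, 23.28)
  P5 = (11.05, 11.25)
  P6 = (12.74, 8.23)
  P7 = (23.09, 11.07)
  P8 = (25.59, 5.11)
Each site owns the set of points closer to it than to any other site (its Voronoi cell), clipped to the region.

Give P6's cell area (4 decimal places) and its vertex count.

Area of P6's cell: 147.5942 (5 vertices)

1. box [0,42]×[0,30]: [(0, 0) (42, 0) (42, 30) (0, 30)]
2. ⊥bis P6·P0 via (22.965,10.135): [(0, 0) (24.8532, 0) (19.264, 30) (0, 30)]  |A|=661.7583
3. ⊥bis P6·P1 via (12.625,13.7): [(0, 13.4346) (0, 0) (24.8532, 0) (22.2631, 13.9026)]  |A|=322.31
4. ⊥bis P6·P2 via (12.95,16.935): [(0, 13.4346) (0, 0) (24.8532, 0) (22.2631, 13.9026)]  |A|=322.31
5. ⊥bis P6·P3 via (23.065,16.15): [(0, 13.4346) (0, 0) (24.8532, 0) (22.2631, 13.9026)]  |A|=322.31
6. ⊥bis P6·P4 via (19.38,15.755): [(21.4975, 13.8865) (0, 13.4346) (0, 0) (24.8532, 0) (22.4173, 13.0749)]  |A|=321.9919
7. ⊥bis P6·P5 via (11.895,9.74): [(21.4975, 13.8865) (19.2192, 13.8386) (0, 3.0835) (0, 0) (24.8532, 0) (22.4173, 13.0749)]  |A|=222.5226
8. ⊥bis P6·P7 via (17.915,9.65): [(17.0923, 12.6484) (0, 3.0835) (0, 0) (20.5629, 0)]  |A|=156.3962
9. ⊥bis P6·P8 via (19.165,6.67): [(18.9621, 5.8342) (17.0923, 12.6484) (0, 3.0835) (0, 0) (17.5455, 0)]  |A|=147.5942
10. canonical 5-gon: [(18.9621, 5.8342) (17.0923, 12.6484) (0, 3.0835) (0, 0) (17.5455, 0)]
11. shoelace: 147.5942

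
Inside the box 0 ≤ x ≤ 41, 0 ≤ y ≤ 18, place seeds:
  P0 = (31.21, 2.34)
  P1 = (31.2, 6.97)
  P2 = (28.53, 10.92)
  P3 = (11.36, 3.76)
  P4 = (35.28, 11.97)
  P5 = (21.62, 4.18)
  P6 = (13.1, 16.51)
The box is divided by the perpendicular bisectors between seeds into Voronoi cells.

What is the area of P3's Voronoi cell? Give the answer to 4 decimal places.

Area of P3's cell: 175.7749

1. box [0,41]×[0,18]: [(0, 0) (41, 0) (41, 18) (0, 18)]
2. ⊥bis P3·P0 via (21.285,3.05): [(0, 0) (21.0668, 0) (22.3545, 18) (0, 18)]  |A|=390.7916
3. ⊥bis P3·P1 via (21.28,5.365): [(0, 0) (21.0668, 0) (21.3983, 4.6338) (19.2357, 18) (0, 18)]  |A|=369.9487
4. ⊥bis P3·P2 via (19.945,7.34): [(0, 0) (21.0668, 0) (21.3507, 3.969) (15.4997, 18) (0, 18)]  |A|=342.7019
5. ⊥bis P3·P4 via (23.32,7.865): [(0, 0) (21.0668, 0) (21.3507, 3.969) (15.4997, 18) (0, 18)]  |A|=342.7019
6. ⊥bis P3·P5 via (16.49,3.97): [(0, 0) (16.6525, 0) (15.961, 16.8939) (15.4997, 18) (0, 18)]  |A|=292.8836
7. ⊥bis P3·P6 via (12.23,10.135): [(0, 11.804) (0, 0) (16.6525, 0) (16.2601, 9.585)]  |A|=175.7749
8. canonical 4-gon: [(0, 11.804) (0, 0) (16.6525, 0) (16.2601, 9.585)]
9. shoelace: 175.7749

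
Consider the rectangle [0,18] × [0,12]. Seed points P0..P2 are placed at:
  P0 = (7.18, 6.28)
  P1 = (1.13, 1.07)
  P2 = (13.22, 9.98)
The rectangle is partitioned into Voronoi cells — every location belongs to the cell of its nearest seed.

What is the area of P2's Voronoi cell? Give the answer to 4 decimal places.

1. box [0,18]×[0,12]: [(0, 0) (18, 0) (18, 12) (0, 12)]
2. ⊥bis P2·P0 via (10.2,8.13): [(15.1803, 0) (18, 0) (18, 12) (7.8293, 12)]  |A|=77.9424
3. ⊥bis P2·P1 via (7.175,5.525): [(15.1803, 0) (18, 0) (18, 12) (7.8293, 12)]  |A|=77.9424
4. canonical 4-gon: [(15.1803, 0) (18, 0) (18, 12) (7.8293, 12)]
5. shoelace: 77.9424

Area of P2's cell: 77.9424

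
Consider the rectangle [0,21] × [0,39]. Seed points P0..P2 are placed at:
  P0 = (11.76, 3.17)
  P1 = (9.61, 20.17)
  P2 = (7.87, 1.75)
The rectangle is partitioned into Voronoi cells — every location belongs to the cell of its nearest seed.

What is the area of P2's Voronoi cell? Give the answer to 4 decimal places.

Area of P2's cell: 98.8966

1. box [0,21]×[0,39]: [(0, 0) (21, 0) (21, 39) (0, 39)]
2. ⊥bis P2·P0 via (9.815,2.46): [(0, 29.3476) (0, 0) (10.713, 0)]  |A|=157.2002
3. ⊥bis P2·P1 via (8.74,10.96): [(6.6398, 11.1584) (0, 11.7856) (0, 0) (10.713, 0)]  |A|=98.8966
4. canonical 4-gon: [(6.6398, 11.1584) (0, 11.7856) (0, 0) (10.713, 0)]
5. shoelace: 98.8966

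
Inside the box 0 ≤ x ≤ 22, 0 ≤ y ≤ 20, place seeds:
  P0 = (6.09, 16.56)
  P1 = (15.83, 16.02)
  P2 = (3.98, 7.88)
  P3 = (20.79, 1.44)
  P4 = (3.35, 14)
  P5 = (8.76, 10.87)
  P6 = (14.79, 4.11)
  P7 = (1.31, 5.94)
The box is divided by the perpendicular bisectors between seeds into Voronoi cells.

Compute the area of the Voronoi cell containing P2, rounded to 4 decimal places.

Area of P2's cell: 42.9653

1. box [0,22]×[0,20]: [(0, 0) (22, 0) (22, 20) (0, 20)]
2. ⊥bis P2·P0 via (5.035,12.22): [(0, 13.4439) (0, 0) (22, 0) (22, 8.096)]  |A|=236.9396
3. ⊥bis P2·P1 via (9.905,11.95): [(10.6586, 10.853) (0, 13.4439) (0, 0) (18.1137, 0)]  |A|=169.9404
4. ⊥bis P2·P3 via (12.385,4.66): [(13.29, 7.0222) (10.6586, 10.853) (0, 13.4439) (0, 0) (10.5997, 0)]  |A|=143.558
5. ⊥bis P2·P4 via (3.665,10.94): [(13.29, 7.0222) (10.6586, 10.853) (8.3265, 11.4199) (0, 10.5627) (0, 0) (10.5997, 0)]  |A|=131.5626
6. ⊥bis P2·P5 via (6.37,9.375): [(11.2206, 1.6206) (5.2866, 11.1069) (0, 10.5627) (0, 0) (10.5997, 0)]  |A|=94.5388
7. ⊥bis P2·P6 via (9.385,5.995): [(9.0626, 5.0705) (5.2866, 11.1069) (0, 10.5627) (0, 0) (7.2942, 0)]  |A|=83.3391
8. ⊥bis P2·P7 via (2.645,6.91): [(7.4147, 0.3455) (9.0626, 5.0705) (5.2866, 11.1069) (0, 10.5627) (0, 10.5503)]  |A|=42.9653
9. canonical 5-gon: [(7.4147, 0.3455) (9.0626, 5.0705) (5.2866, 11.1069) (0, 10.5627) (0, 10.5503)]
10. shoelace: 42.9653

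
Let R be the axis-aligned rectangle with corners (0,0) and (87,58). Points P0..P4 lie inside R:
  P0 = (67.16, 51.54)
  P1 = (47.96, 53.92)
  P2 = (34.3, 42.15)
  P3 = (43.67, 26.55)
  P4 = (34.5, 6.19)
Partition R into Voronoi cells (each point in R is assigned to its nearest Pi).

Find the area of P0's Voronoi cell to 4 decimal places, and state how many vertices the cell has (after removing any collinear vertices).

Area of P0's cell: 1036.7023 (4 vertices)

1. box [0,87]×[0,58]: [(0, 0) (87, 0) (87, 58) (0, 58)]
2. ⊥bis P0·P1 via (57.56,52.73): [(51.0237, 0) (87, 0) (87, 58) (58.2133, 58)]  |A|=1878.1288
3. ⊥bis P0·P2 via (50.73,46.845): [(54.9848, 31.9554) (64.1163, 0) (87, 0) (87, 58) (58.2133, 58)]  |A|=1668.9384
4. ⊥bis P0·P3 via (55.415,39.045): [(55.8168, 38.6673) (87, 9.3559) (87, 58) (58.2133, 58)]  |A|=1036.7023
5. ⊥bis P0·P4 via (50.83,28.865): [(55.8168, 38.6673) (87, 9.3559) (87, 58) (58.2133, 58)]  |A|=1036.7023
6. canonical 4-gon: [(55.8168, 38.6673) (87, 9.3559) (87, 58) (58.2133, 58)]
7. shoelace: 1036.7023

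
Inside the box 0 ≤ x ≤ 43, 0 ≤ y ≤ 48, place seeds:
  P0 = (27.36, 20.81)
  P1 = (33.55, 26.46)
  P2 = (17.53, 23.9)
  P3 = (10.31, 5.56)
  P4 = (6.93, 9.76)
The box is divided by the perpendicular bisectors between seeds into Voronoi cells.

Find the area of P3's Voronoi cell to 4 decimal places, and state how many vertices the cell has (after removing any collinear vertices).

1. box [0,43]×[0,48]: [(0, 0) (43, 0) (43, 48) (0, 48)]
2. ⊥bis P3·P0 via (18.835,13.185): [(0, 34.2431) (0, 0) (30.628, 0)]  |A|=524.4002
3. ⊥bis P3·P1 via (21.93,16.01): [(0, 34.2431) (0, 0) (30.628, 0)]  |A|=524.4002
4. ⊥bis P3·P2 via (13.92,14.73): [(19.3733, 12.5832) (0, 20.21) (0, 0) (30.628, 0)]  |A|=388.4656
5. ⊥bis P3·P4 via (8.62,7.66): [(19.3733, 12.5832) (16.2604, 13.8087) (0, 0.723) (0, 0) (30.628, 0)]  |A|=230.0329
6. canonical 5-gon: [(19.3733, 12.5832) (16.2604, 13.8087) (0, 0.723) (0, 0) (30.628, 0)]
7. shoelace: 230.0329

Area of P3's cell: 230.0329 (5 vertices)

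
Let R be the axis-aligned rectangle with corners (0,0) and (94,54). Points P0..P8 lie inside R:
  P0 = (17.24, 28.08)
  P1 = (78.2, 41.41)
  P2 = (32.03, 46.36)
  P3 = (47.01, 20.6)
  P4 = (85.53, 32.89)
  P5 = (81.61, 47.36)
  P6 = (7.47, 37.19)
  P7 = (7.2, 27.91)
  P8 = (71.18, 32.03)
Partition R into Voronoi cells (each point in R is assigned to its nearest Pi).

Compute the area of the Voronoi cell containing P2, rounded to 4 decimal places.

1. box [0,94]×[0,54]: [(0, 0) (94, 0) (94, 54) (0, 54)]
2. ⊥bis P2·P0 via (24.635,37.22): [(70.6378, 0) (94, 0) (94, 54) (3.8954, 54)]  |A|=3063.6027
3. ⊥bis P2·P1 via (55.115,43.885): [(52.0246, 15.0596) (56.1995, 54) (3.8954, 54)]  |A|=1018.3693
4. ⊥bis P2·P3 via (39.52,33.48): [(33.5491, 30.0078) (54.9622, 42.46) (56.1995, 54) (3.8954, 54)]  |A|=743.2957
5. ⊥bis P2·P4 via (58.78,39.625): [(33.5491, 30.0078) (54.9622, 42.46) (56.1995, 54) (3.8954, 54)]  |A|=743.2957
6. ⊥bis P2·P5 via (56.82,46.86): [(33.5491, 30.0078) (54.9622, 42.46) (56.1995, 54) (3.8954, 54)]  |A|=743.2957
7. ⊥bis P2·P6 via (19.75,41.775): [(20.0724, 40.9115) (33.5491, 30.0078) (54.9622, 42.46) (56.1995, 54) (15.1855, 54)]  |A|=669.4104
8. ⊥bis P2·P7 via (19.615,37.135): [(20.0724, 40.9115) (33.5491, 30.0078) (54.9622, 42.46) (56.1995, 54) (15.1855, 54)]  |A|=669.4104
9. ⊥bis P2·P8 via (51.605,39.195): [(20.0724, 40.9115) (33.5491, 30.0078) (52.2154, 40.8627) (55.8579, 50.814) (56.1995, 54) (15.1855, 54)]  |A|=658.6523
10. canonical 6-gon: [(20.0724, 40.9115) (33.5491, 30.0078) (52.2154, 40.8627) (55.8579, 50.814) (56.1995, 54) (15.1855, 54)]
11. shoelace: 658.6523

Area of P2's cell: 658.6523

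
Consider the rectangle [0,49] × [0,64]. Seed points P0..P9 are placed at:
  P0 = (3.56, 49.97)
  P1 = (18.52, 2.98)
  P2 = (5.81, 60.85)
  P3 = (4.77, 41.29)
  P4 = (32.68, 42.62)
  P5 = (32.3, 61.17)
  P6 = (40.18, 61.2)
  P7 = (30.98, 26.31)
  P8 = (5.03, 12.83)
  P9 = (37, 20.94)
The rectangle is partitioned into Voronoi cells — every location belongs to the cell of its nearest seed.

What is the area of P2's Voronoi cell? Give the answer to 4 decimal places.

Area of P2's cell: 183.1557

1. box [0,49]×[0,64]: [(0, 0) (49, 0) (49, 64) (0, 64)]
2. ⊥bis P2·P0 via (4.685,55.41): [(0, 56.3789) (49, 46.2456) (49, 64) (0, 64)]  |A|=621.7008
3. ⊥bis P2·P1 via (12.165,31.915): [(0, 56.3789) (49, 46.2456) (49, 64) (0, 64)]  |A|=621.7008
4. ⊥bis P2·P3 via (5.29,51.07): [(0, 56.3789) (32.725, 49.6113) (49, 48.746) (49, 64) (0, 64)]  |A|=601.3541
5. ⊥bis P2·P4 via (19.245,51.735): [(0, 56.3789) (19.64, 52.3173) (27.5662, 64) (0, 64)]  |A|=235.864
6. ⊥bis P2·P5 via (19.055,61.01): [(0, 56.3789) (19.1588, 52.4168) (19.0189, 64) (0, 64)]  |A|=183.1557
7. ⊥bis P2·P6 via (22.995,61.025): [(0, 56.3789) (19.1588, 52.4168) (19.0189, 64) (0, 64)]  |A|=183.1557
8. ⊥bis P2·P7 via (18.395,43.58): [(0, 56.3789) (19.1588, 52.4168) (19.0189, 64) (0, 64)]  |A|=183.1557
9. ⊥bis P2·P8 via (5.42,36.84): [(0, 56.3789) (19.1588, 52.4168) (19.0189, 64) (0, 64)]  |A|=183.1557
10. ⊥bis P2·P9 via (21.405,40.895): [(0, 56.3789) (19.1588, 52.4168) (19.0189, 64) (0, 64)]  |A|=183.1557
11. canonical 4-gon: [(0, 56.3789) (19.1588, 52.4168) (19.0189, 64) (0, 64)]
12. shoelace: 183.1557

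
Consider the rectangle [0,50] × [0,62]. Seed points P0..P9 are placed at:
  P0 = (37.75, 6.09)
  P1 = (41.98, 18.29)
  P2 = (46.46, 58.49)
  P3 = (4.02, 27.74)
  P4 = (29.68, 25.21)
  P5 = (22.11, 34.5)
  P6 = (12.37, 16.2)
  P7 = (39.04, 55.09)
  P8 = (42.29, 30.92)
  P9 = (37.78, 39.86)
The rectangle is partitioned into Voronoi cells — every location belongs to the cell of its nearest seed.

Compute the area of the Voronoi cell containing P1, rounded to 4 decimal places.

1. box [0,50]×[0,62]: [(0, 0) (50, 0) (50, 62) (0, 62)]
2. ⊥bis P1·P0 via (39.865,12.19): [(0, 26.012) (50, 8.676) (50, 62) (0, 62)]  |A|=2232.7994
3. ⊥bis P1·P2 via (44.22,38.39): [(0, 43.318) (0, 26.012) (50, 8.676) (50, 37.7459)]  |A|=1159.3959
4. ⊥bis P1·P3 via (23,23.015): [(27.297, 40.2759) (21.8593, 18.433) (50, 8.676) (50, 37.7459)]  |A|=663.8523
5. ⊥bis P1·P4 via (35.83,21.75): [(45.1344, 38.2881) (31.9881, 14.9211) (50, 8.676) (50, 37.7459)]  |A|=322.2145
6. ⊥bis P1·P5 via (32.045,26.395): [(45.1344, 38.2881) (31.9881, 14.9211) (50, 8.676) (50, 37.7459)]  |A|=322.2145
7. ⊥bis P1·P6 via (27.175,17.245): [(45.1344, 38.2881) (31.9881, 14.9211) (50, 8.676) (50, 37.7459)]  |A|=322.2145
8. ⊥bis P1·P7 via (40.51,36.69): [(44.4106, 37.0016) (31.9881, 14.9211) (50, 8.676) (50, 37.4482)]  |A|=318.0565
9. ⊥bis P1·P8 via (42.135,24.605): [(37.5002, 24.7188) (31.9881, 14.9211) (50, 8.676) (50, 24.412)]  |A|=203.7976
10. ⊥bis P1·P9 via (39.88,29.075): [(37.5002, 24.7188) (31.9881, 14.9211) (50, 8.676) (50, 24.412)]  |A|=203.7976
11. canonical 4-gon: [(37.5002, 24.7188) (31.9881, 14.9211) (50, 8.676) (50, 24.412)]
12. shoelace: 203.7976

Area of P1's cell: 203.7976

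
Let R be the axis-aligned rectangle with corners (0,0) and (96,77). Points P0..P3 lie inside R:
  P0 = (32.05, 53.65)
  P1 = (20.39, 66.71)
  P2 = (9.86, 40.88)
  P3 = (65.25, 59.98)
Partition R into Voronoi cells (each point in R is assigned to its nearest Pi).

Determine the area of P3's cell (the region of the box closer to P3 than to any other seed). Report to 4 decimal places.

Area of P3's cell: 3377.0604

1. box [0,96]×[0,77]: [(0, 0) (96, 0) (96, 77) (0, 77)]
2. ⊥bis P3·P0 via (48.65,56.815): [(59.4825, 0) (96, 0) (96, 77) (44.8015, 77)]  |A|=3377.067
3. ⊥bis P3·P1 via (42.82,63.345): [(44.839, 76.8031) (59.4825, 0) (96, 0) (96, 77) (44.8686, 77)]  |A|=3377.0604
4. ⊥bis P3·P2 via (37.555,50.43): [(44.839, 76.8031) (59.4825, 0) (96, 0) (96, 77) (44.8686, 77)]  |A|=3377.0604
5. canonical 5-gon: [(44.839, 76.8031) (59.4825, 0) (96, 0) (96, 77) (44.8686, 77)]
6. shoelace: 3377.0604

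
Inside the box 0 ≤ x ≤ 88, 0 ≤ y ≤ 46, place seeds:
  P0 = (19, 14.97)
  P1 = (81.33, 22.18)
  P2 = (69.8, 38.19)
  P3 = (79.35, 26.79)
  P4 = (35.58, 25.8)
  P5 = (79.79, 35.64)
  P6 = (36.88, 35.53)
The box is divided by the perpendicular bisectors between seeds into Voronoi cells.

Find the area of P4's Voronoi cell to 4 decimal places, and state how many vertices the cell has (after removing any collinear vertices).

1. box [0,88]×[0,46]: [(0, 0) (88, 0) (88, 46) (0, 46)]
2. ⊥bis P4·P0 via (27.29,20.385): [(40.6054, 0) (88, 0) (88, 46) (10.5584, 46)]  |A|=2871.233
3. ⊥bis P4·P1 via (58.455,23.99): [(40.6054, 0) (56.5568, 0) (60.1966, 46) (10.5584, 46)]  |A|=1508.5596
4. ⊥bis P4·P2 via (52.69,31.995): [(40.6054, 0) (56.5568, 0) (57.9409, 17.4926) (47.6192, 46) (10.5584, 46)]  |A|=1329.2858
5. ⊥bis P4·P3 via (57.465,26.295): [(40.6054, 0) (56.5568, 0) (57.7256, 14.7721) (57.6457, 18.308) (47.6192, 46) (10.5584, 46)]  |A|=1328.7965
6. ⊥bis P4·P5 via (57.685,30.72): [(40.6054, 0) (56.5568, 0) (57.7256, 14.7721) (57.6457, 18.308) (47.6192, 46) (10.5584, 46)]  |A|=1328.7965
7. ⊥bis P4·P6 via (36.23,30.665): [(19.0783, 32.9566) (40.6054, 0) (56.5568, 0) (57.7256, 14.7721) (57.6457, 18.308) (54.0328, 28.2864)]  |A|=792.4883
8. canonical 6-gon: [(19.0783, 32.9566) (40.6054, 0) (56.5568, 0) (57.7256, 14.7721) (57.6457, 18.308) (54.0328, 28.2864)]
9. shoelace: 792.4883

Area of P4's cell: 792.4883 (6 vertices)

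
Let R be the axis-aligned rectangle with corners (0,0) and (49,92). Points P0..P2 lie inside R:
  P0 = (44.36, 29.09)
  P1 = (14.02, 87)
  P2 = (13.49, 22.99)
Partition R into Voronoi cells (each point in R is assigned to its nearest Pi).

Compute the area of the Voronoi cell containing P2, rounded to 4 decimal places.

Area of P2's cell: 1575.3046

1. box [0,49]×[0,92]: [(0, 0) (49, 0) (49, 92) (0, 92)]
2. ⊥bis P2·P0 via (28.925,26.04): [(0, 0) (34.0706, 0) (15.8911, 92) (0, 92)]  |A|=2298.2379
3. ⊥bis P2·P1 via (13.755,54.995): [(0, 55.1089) (0, 0) (34.0706, 0) (23.2189, 54.9166)]  |A|=1575.3046
4. canonical 4-gon: [(0, 55.1089) (0, 0) (34.0706, 0) (23.2189, 54.9166)]
5. shoelace: 1575.3046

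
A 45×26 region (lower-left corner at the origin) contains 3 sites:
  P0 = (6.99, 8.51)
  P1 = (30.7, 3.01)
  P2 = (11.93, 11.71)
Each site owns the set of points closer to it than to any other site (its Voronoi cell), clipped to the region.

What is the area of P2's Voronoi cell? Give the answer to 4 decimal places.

1. box [0,45]×[0,26]: [(0, 0) (45, 0) (45, 26) (0, 26)]
2. ⊥bis P2·P0 via (9.46,10.11): [(0, 24.7139) (16.009, 0) (45, 0) (45, 26) (0, 26)]  |A|=972.1779
3. ⊥bis P2·P1 via (21.315,7.36): [(0, 24.7139) (16.009, 0) (17.9036, 0) (29.9547, 26) (0, 26)]  |A|=424.3364
4. canonical 5-gon: [(0, 24.7139) (16.009, 0) (17.9036, 0) (29.9547, 26) (0, 26)]
5. shoelace: 424.3364

Area of P2's cell: 424.3364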